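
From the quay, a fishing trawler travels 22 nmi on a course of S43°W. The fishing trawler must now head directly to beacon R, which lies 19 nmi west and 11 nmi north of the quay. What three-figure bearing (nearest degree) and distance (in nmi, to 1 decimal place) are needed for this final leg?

352°, 27.4 nmi

Leg 1 (S43°W, 22 nmi): east 22 sin 223° = -15.00, north 22 cos 223° = -16.09
Current position: (-15.00, -16.09). Target: (-19, 11). Remaining: Δeast = -4.00, Δnorth = 27.09.
Bearing = atan2(-4.00, 27.09) mod 360° = 351.61°; distance = √((-4.00)² + (27.09)²) = 27.383 nmi.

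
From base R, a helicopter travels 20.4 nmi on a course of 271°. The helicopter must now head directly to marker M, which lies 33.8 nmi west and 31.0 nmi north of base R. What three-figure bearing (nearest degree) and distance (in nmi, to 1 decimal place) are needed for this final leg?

Leg 1 (271°, 20.4 nmi): east 20.4 sin 271° = -20.40, north 20.4 cos 271° = 0.36
Current position: (-20.40, 0.36). Target: (-33.8, 31.0). Remaining: Δeast = -13.40, Δnorth = 30.64.
Bearing = atan2(-13.40, 30.64) mod 360° = 336.38°; distance = √((-13.40)² + (30.64)²) = 33.447 nmi.

336°, 33.4 nmi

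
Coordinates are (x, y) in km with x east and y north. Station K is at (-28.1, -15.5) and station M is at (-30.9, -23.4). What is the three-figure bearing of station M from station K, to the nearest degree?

Δeast = -30.9 − -28.1 = -2.80; Δnorth = -23.4 − -15.5 = -7.90.
Bearing = atan2(Δeast, Δnorth) mod 360° = 199.52° ≈ 200°.

200°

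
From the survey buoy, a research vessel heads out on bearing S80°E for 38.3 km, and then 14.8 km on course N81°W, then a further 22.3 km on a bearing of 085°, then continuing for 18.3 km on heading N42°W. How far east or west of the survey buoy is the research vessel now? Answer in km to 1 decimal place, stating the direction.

33.1 km east

Leg 1 (S80°E, 38.3 km): east 38.3 sin 100° = 37.72, north 38.3 cos 100° = -6.65
Leg 2 (N81°W, 14.8 km): east 14.8 sin 279° = -14.62, north 14.8 cos 279° = 2.32
Leg 3 (085°, 22.3 km): east 22.3 sin 85° = 22.22, north 22.3 cos 85° = 1.94
Leg 4 (N42°W, 18.3 km): east 18.3 sin 318° = -12.25, north 18.3 cos 318° = 13.60
Net east component: 33.07 km.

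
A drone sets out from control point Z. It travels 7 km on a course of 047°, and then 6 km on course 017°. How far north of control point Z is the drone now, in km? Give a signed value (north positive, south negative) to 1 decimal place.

10.5 km

Leg 1 (047°, 7 km): east 7 sin 47° = 5.12, north 7 cos 47° = 4.77
Leg 2 (017°, 6 km): east 6 sin 17° = 1.75, north 6 cos 17° = 5.74
Net north component: 10.51 km.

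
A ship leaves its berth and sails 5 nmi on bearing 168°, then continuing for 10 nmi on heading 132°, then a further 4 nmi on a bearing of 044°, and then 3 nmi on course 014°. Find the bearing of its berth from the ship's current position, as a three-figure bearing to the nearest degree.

296°

Leg 1 (168°, 5 nmi): east 5 sin 168° = 1.04, north 5 cos 168° = -4.89
Leg 2 (132°, 10 nmi): east 10 sin 132° = 7.43, north 10 cos 132° = -6.69
Leg 3 (044°, 4 nmi): east 4 sin 44° = 2.78, north 4 cos 44° = 2.88
Leg 4 (014°, 3 nmi): east 3 sin 14° = 0.73, north 3 cos 14° = 2.91
Net displacement: 11.98 east, -5.79 north. Direction back to start is (-11.98, 5.79): bearing = atan2(-11.98, 5.79) mod 360° = 295.82° ≈ 296°.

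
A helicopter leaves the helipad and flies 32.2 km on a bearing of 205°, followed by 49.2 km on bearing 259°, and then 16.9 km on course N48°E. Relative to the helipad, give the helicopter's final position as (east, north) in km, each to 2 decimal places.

(-49.35, -27.26)

Leg 1 (205°, 32.2 km): east 32.2 sin 205° = -13.61, north 32.2 cos 205° = -29.18
Leg 2 (259°, 49.2 km): east 49.2 sin 259° = -48.30, north 49.2 cos 259° = -9.39
Leg 3 (N48°E, 16.9 km): east 16.9 sin 48° = 12.56, north 16.9 cos 48° = 11.31
Summing: -49.35 km east, -27.26 km north → (-49.35, -27.26).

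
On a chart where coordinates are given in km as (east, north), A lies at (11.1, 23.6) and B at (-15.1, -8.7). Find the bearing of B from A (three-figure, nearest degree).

Δeast = -15.1 − 11.1 = -26.20; Δnorth = -8.7 − 23.6 = -32.30.
Bearing = atan2(Δeast, Δnorth) mod 360° = 219.05° ≈ 219°.

219°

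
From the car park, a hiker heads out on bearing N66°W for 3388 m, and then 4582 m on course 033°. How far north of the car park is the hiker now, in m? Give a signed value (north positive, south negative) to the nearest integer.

Leg 1 (N66°W, 3388 m): east 3388 sin 294° = -3095.09, north 3388 cos 294° = 1378.02
Leg 2 (033°, 4582 m): east 4582 sin 33° = 2495.54, north 4582 cos 33° = 3842.79
Net north component: 5220.81 m.

5221 m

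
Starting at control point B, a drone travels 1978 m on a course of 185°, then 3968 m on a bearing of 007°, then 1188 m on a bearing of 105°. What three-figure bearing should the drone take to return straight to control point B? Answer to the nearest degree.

221°

Leg 1 (185°, 1978 m): east 1978 sin 185° = -172.39, north 1978 cos 185° = -1970.47
Leg 2 (007°, 3968 m): east 3968 sin 7° = 483.58, north 3968 cos 7° = 3938.42
Leg 3 (105°, 1188 m): east 1188 sin 105° = 1147.52, north 1188 cos 105° = -307.48
Net displacement: 1458.70 east, 1660.47 north. Direction back to start is (-1458.70, -1660.47): bearing = atan2(-1458.70, -1660.47) mod 360° = 221.30° ≈ 221°.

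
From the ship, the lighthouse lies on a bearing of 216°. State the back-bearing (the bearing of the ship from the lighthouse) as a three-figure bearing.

036°

Back-bearing = 216° − 180° = 036°.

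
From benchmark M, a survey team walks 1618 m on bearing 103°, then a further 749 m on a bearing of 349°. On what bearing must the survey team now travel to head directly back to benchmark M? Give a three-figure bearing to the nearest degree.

255°

Leg 1 (103°, 1618 m): east 1618 sin 103° = 1576.53, north 1618 cos 103° = -363.97
Leg 2 (349°, 749 m): east 749 sin 349° = -142.92, north 749 cos 349° = 735.24
Net displacement: 1433.61 east, 371.27 north. Direction back to start is (-1433.61, -371.27): bearing = atan2(-1433.61, -371.27) mod 360° = 255.48° ≈ 255°.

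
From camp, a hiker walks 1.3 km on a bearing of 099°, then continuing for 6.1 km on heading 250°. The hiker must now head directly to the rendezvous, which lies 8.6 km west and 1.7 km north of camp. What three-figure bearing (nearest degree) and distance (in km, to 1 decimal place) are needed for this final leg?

Leg 1 (099°, 1.3 km): east 1.3 sin 99° = 1.28, north 1.3 cos 99° = -0.20
Leg 2 (250°, 6.1 km): east 6.1 sin 250° = -5.73, north 6.1 cos 250° = -2.09
Current position: (-4.45, -2.29). Target: (-8.6, 1.7). Remaining: Δeast = -4.15, Δnorth = 3.99.
Bearing = atan2(-4.15, 3.99) mod 360° = 313.86°; distance = √((-4.15)² + (3.99)²) = 5.758 km.

314°, 5.8 km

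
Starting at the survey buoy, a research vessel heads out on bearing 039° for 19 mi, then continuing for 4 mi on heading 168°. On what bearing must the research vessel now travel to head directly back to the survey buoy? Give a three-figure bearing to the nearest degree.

Leg 1 (039°, 19 mi): east 19 sin 39° = 11.96, north 19 cos 39° = 14.77
Leg 2 (168°, 4 mi): east 4 sin 168° = 0.83, north 4 cos 168° = -3.91
Net displacement: 12.79 east, 10.85 north. Direction back to start is (-12.79, -10.85): bearing = atan2(-12.79, -10.85) mod 360° = 229.68° ≈ 230°.

230°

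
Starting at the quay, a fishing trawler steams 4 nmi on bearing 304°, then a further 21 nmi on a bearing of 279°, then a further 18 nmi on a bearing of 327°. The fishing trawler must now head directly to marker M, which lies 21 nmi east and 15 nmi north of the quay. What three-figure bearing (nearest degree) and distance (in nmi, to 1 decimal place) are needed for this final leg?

Leg 1 (304°, 4 nmi): east 4 sin 304° = -3.32, north 4 cos 304° = 2.24
Leg 2 (279°, 21 nmi): east 21 sin 279° = -20.74, north 21 cos 279° = 3.29
Leg 3 (327°, 18 nmi): east 18 sin 327° = -9.80, north 18 cos 327° = 15.10
Current position: (-33.86, 20.62). Target: (21, 15). Remaining: Δeast = 54.86, Δnorth = -5.62.
Bearing = atan2(54.86, -5.62) mod 360° = 95.85°; distance = √((54.86)² + (-5.62)²) = 55.148 nmi.

096°, 55.1 nmi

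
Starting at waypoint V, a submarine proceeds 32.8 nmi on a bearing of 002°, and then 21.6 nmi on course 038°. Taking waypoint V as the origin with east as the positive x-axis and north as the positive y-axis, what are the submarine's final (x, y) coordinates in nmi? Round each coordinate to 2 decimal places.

Leg 1 (002°, 32.8 nmi): east 32.8 sin 2° = 1.14, north 32.8 cos 2° = 32.78
Leg 2 (038°, 21.6 nmi): east 21.6 sin 38° = 13.30, north 21.6 cos 38° = 17.02
Summing: 14.44 nmi east, 49.80 nmi north → (14.44, 49.80).

(14.44, 49.80)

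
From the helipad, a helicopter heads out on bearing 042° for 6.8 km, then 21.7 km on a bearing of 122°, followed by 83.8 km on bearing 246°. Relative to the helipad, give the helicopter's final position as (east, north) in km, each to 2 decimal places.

(-53.60, -40.53)

Leg 1 (042°, 6.8 km): east 6.8 sin 42° = 4.55, north 6.8 cos 42° = 5.05
Leg 2 (122°, 21.7 km): east 21.7 sin 122° = 18.40, north 21.7 cos 122° = -11.50
Leg 3 (246°, 83.8 km): east 83.8 sin 246° = -76.56, north 83.8 cos 246° = -34.08
Summing: -53.60 km east, -40.53 km north → (-53.60, -40.53).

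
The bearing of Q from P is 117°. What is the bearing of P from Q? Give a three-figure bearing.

Back-bearing = 117° + 180° = 297°.

297°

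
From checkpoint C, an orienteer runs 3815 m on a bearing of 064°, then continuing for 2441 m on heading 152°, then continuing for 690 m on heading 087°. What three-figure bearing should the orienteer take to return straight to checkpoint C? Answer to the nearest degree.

Leg 1 (064°, 3815 m): east 3815 sin 64° = 3428.90, north 3815 cos 64° = 1672.39
Leg 2 (152°, 2441 m): east 2441 sin 152° = 1145.98, north 2441 cos 152° = -2155.28
Leg 3 (087°, 690 m): east 690 sin 87° = 689.05, north 690 cos 87° = 36.11
Net displacement: 5263.93 east, -446.78 north. Direction back to start is (-5263.93, 446.78): bearing = atan2(-5263.93, 446.78) mod 360° = 274.85° ≈ 275°.

275°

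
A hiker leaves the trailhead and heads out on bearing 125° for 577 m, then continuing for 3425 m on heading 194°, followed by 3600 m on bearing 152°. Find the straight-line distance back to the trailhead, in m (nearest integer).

Leg 1 (125°, 577 m): east 577 sin 125° = 472.65, north 577 cos 125° = -330.95
Leg 2 (194°, 3425 m): east 3425 sin 194° = -828.58, north 3425 cos 194° = -3323.26
Leg 3 (152°, 3600 m): east 3600 sin 152° = 1690.10, north 3600 cos 152° = -3178.61
Net: 1334.17 east, -6832.83 north. Distance = √((1334.17)² + (-6832.83)²) = 6961.863 m.

6962 m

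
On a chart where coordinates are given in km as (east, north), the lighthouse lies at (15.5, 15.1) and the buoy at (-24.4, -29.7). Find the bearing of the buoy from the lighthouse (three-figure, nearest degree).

222°

Δeast = -24.4 − 15.5 = -39.90; Δnorth = -29.7 − 15.1 = -44.80.
Bearing = atan2(Δeast, Δnorth) mod 360° = 221.69° ≈ 222°.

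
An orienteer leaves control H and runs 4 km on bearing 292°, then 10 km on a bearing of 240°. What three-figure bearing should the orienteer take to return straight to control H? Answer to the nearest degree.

Leg 1 (292°, 4 km): east 4 sin 292° = -3.71, north 4 cos 292° = 1.50
Leg 2 (240°, 10 km): east 10 sin 240° = -8.66, north 10 cos 240° = -5.00
Net displacement: -12.37 east, -3.50 north. Direction back to start is (12.37, 3.50): bearing = atan2(12.37, 3.50) mod 360° = 74.19° ≈ 074°.

074°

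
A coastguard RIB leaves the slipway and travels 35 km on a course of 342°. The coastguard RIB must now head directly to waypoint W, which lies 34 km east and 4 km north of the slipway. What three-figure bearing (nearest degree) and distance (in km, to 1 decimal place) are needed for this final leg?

Leg 1 (342°, 35 km): east 35 sin 342° = -10.82, north 35 cos 342° = 33.29
Current position: (-10.82, 33.29). Target: (34, 4). Remaining: Δeast = 44.82, Δnorth = -29.29.
Bearing = atan2(44.82, -29.29) mod 360° = 123.16°; distance = √((44.82)² + (-29.29)²) = 53.537 km.

123°, 53.5 km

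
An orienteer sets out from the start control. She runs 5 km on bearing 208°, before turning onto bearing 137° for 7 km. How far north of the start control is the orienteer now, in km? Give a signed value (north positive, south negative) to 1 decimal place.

Leg 1 (208°, 5 km): east 5 sin 208° = -2.35, north 5 cos 208° = -4.41
Leg 2 (137°, 7 km): east 7 sin 137° = 4.77, north 7 cos 137° = -5.12
Net north component: -9.53 km.

-9.5 km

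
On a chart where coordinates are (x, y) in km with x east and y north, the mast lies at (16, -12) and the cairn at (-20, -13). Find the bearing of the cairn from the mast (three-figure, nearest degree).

268°

Δeast = -20 − 16 = -36.00; Δnorth = -13 − -12 = -1.00.
Bearing = atan2(Δeast, Δnorth) mod 360° = 268.41° ≈ 268°.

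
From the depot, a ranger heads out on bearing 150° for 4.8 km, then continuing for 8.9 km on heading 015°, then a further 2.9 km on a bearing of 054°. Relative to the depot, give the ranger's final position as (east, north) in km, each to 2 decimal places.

(7.05, 6.14)

Leg 1 (150°, 4.8 km): east 4.8 sin 150° = 2.40, north 4.8 cos 150° = -4.16
Leg 2 (015°, 8.9 km): east 8.9 sin 15° = 2.30, north 8.9 cos 15° = 8.60
Leg 3 (054°, 2.9 km): east 2.9 sin 54° = 2.35, north 2.9 cos 54° = 1.70
Summing: 7.05 km east, 6.14 km north → (7.05, 6.14).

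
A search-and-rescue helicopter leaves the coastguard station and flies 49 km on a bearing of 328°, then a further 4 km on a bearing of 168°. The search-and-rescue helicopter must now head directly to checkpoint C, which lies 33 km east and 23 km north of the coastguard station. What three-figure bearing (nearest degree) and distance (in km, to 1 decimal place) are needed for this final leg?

Leg 1 (328°, 49 km): east 49 sin 328° = -25.97, north 49 cos 328° = 41.55
Leg 2 (168°, 4 km): east 4 sin 168° = 0.83, north 4 cos 168° = -3.91
Current position: (-25.13, 37.64). Target: (33, 23). Remaining: Δeast = 58.13, Δnorth = -14.64.
Bearing = atan2(58.13, -14.64) mod 360° = 104.14°; distance = √((58.13)² + (-14.64)²) = 59.950 km.

104°, 59.9 km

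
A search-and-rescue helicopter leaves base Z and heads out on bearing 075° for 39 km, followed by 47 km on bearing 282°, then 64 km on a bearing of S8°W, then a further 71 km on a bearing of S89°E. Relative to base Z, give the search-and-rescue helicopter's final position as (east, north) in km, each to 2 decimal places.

Leg 1 (075°, 39 km): east 39 sin 75° = 37.67, north 39 cos 75° = 10.09
Leg 2 (282°, 47 km): east 47 sin 282° = -45.97, north 47 cos 282° = 9.77
Leg 3 (S8°W, 64 km): east 64 sin 188° = -8.91, north 64 cos 188° = -63.38
Leg 4 (S89°E, 71 km): east 71 sin 91° = 70.99, north 71 cos 91° = -1.24
Summing: 53.78 km east, -44.75 km north → (53.78, -44.75).

(53.78, -44.75)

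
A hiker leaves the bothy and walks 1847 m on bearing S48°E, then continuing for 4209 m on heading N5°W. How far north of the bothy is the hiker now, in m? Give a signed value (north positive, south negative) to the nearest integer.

Leg 1 (S48°E, 1847 m): east 1847 sin 132° = 1372.59, north 1847 cos 132° = -1235.88
Leg 2 (N5°W, 4209 m): east 4209 sin 355° = -366.84, north 4209 cos 355° = 4192.98
Net north component: 2957.10 m.

2957 m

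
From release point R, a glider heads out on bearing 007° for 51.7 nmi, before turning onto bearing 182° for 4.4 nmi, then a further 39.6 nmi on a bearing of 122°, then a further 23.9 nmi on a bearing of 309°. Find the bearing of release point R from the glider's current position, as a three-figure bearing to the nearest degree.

Leg 1 (007°, 51.7 nmi): east 51.7 sin 7° = 6.30, north 51.7 cos 7° = 51.31
Leg 2 (182°, 4.4 nmi): east 4.4 sin 182° = -0.15, north 4.4 cos 182° = -4.40
Leg 3 (122°, 39.6 nmi): east 39.6 sin 122° = 33.58, north 39.6 cos 122° = -20.98
Leg 4 (309°, 23.9 nmi): east 23.9 sin 309° = -18.57, north 23.9 cos 309° = 15.04
Net displacement: 21.16 east, 40.97 north. Direction back to start is (-21.16, -40.97): bearing = atan2(-21.16, -40.97) mod 360° = 207.31° ≈ 207°.

207°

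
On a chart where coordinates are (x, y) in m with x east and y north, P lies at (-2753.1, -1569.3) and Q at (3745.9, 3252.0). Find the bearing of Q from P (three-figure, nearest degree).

Δeast = 3745.9 − -2753.1 = 6499.00; Δnorth = 3252.0 − -1569.3 = 4821.30.
Bearing = atan2(Δeast, Δnorth) mod 360° = 53.43° ≈ 053°.

053°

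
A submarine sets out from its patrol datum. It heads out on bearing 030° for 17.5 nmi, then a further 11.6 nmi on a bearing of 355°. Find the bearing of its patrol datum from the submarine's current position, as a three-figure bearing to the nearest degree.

196°

Leg 1 (030°, 17.5 nmi): east 17.5 sin 30° = 8.75, north 17.5 cos 30° = 15.16
Leg 2 (355°, 11.6 nmi): east 11.6 sin 355° = -1.01, north 11.6 cos 355° = 11.56
Net displacement: 7.74 east, 26.71 north. Direction back to start is (-7.74, -26.71): bearing = atan2(-7.74, -26.71) mod 360° = 196.16° ≈ 196°.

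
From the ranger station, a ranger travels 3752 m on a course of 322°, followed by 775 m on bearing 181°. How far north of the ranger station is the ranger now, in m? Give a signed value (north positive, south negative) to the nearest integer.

Leg 1 (322°, 3752 m): east 3752 sin 322° = -2309.96, north 3752 cos 322° = 2956.62
Leg 2 (181°, 775 m): east 775 sin 181° = -13.53, north 775 cos 181° = -774.88
Net north component: 2181.73 m.

2182 m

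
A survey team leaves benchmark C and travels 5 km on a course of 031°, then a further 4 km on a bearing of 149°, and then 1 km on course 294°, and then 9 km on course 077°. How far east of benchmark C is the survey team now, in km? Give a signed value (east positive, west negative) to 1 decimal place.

12.5 km

Leg 1 (031°, 5 km): east 5 sin 31° = 2.58, north 5 cos 31° = 4.29
Leg 2 (149°, 4 km): east 4 sin 149° = 2.06, north 4 cos 149° = -3.43
Leg 3 (294°, 1 km): east 1 sin 294° = -0.91, north 1 cos 294° = 0.41
Leg 4 (077°, 9 km): east 9 sin 77° = 8.77, north 9 cos 77° = 2.02
Net east component: 12.49 km.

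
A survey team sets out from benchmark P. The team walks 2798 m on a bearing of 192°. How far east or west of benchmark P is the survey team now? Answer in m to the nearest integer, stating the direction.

582 m west

Leg 1 (192°, 2798 m): east 2798 sin 192° = -581.74, north 2798 cos 192° = -2736.86
Net east component: -581.74 m.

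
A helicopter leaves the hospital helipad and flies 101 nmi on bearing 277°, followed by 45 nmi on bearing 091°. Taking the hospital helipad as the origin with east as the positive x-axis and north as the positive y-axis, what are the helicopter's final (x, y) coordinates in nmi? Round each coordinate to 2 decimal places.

Leg 1 (277°, 101 nmi): east 101 sin 277° = -100.25, north 101 cos 277° = 12.31
Leg 2 (091°, 45 nmi): east 45 sin 91° = 44.99, north 45 cos 91° = -0.79
Summing: -55.25 nmi east, 11.52 nmi north → (-55.25, 11.52).

(-55.25, 11.52)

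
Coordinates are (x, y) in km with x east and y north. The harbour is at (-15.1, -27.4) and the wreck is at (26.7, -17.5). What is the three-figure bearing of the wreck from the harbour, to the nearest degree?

Δeast = 26.7 − -15.1 = 41.80; Δnorth = -17.5 − -27.4 = 9.90.
Bearing = atan2(Δeast, Δnorth) mod 360° = 76.68° ≈ 077°.

077°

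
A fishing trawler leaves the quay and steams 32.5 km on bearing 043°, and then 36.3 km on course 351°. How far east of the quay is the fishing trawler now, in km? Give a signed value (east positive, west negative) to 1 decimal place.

Leg 1 (043°, 32.5 km): east 32.5 sin 43° = 22.16, north 32.5 cos 43° = 23.77
Leg 2 (351°, 36.3 km): east 36.3 sin 351° = -5.68, north 36.3 cos 351° = 35.85
Net east component: 16.49 km.

16.5 km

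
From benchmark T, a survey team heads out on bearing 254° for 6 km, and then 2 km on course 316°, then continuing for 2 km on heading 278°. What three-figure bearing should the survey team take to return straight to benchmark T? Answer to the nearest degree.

090°

Leg 1 (254°, 6 km): east 6 sin 254° = -5.77, north 6 cos 254° = -1.65
Leg 2 (316°, 2 km): east 2 sin 316° = -1.39, north 2 cos 316° = 1.44
Leg 3 (278°, 2 km): east 2 sin 278° = -1.98, north 2 cos 278° = 0.28
Net displacement: -9.14 east, 0.06 north. Direction back to start is (9.14, -0.06): bearing = atan2(9.14, -0.06) mod 360° = 90.40° ≈ 090°.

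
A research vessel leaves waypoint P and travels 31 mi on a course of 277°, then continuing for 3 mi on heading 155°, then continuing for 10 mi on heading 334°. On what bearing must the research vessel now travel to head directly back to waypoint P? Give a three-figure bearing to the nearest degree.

107°

Leg 1 (277°, 31 mi): east 31 sin 277° = -30.77, north 31 cos 277° = 3.78
Leg 2 (155°, 3 mi): east 3 sin 155° = 1.27, north 3 cos 155° = -2.72
Leg 3 (334°, 10 mi): east 10 sin 334° = -4.38, north 10 cos 334° = 8.99
Net displacement: -33.88 east, 10.05 north. Direction back to start is (33.88, -10.05): bearing = atan2(33.88, -10.05) mod 360° = 106.52° ≈ 107°.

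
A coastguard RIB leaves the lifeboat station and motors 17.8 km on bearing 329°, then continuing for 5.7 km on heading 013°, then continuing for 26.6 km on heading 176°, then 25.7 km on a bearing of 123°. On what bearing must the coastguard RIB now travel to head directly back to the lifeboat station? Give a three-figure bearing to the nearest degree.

Leg 1 (329°, 17.8 km): east 17.8 sin 329° = -9.17, north 17.8 cos 329° = 15.26
Leg 2 (013°, 5.7 km): east 5.7 sin 13° = 1.28, north 5.7 cos 13° = 5.55
Leg 3 (176°, 26.6 km): east 26.6 sin 176° = 1.86, north 26.6 cos 176° = -26.54
Leg 4 (123°, 25.7 km): east 25.7 sin 123° = 21.55, north 25.7 cos 123° = -14.00
Net displacement: 15.52 east, -19.72 north. Direction back to start is (-15.52, 19.72): bearing = atan2(-15.52, 19.72) mod 360° = 321.79° ≈ 322°.

322°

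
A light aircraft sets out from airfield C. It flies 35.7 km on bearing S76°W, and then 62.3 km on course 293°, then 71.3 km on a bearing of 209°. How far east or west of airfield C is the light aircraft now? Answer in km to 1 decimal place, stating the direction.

Leg 1 (S76°W, 35.7 km): east 35.7 sin 256° = -34.64, north 35.7 cos 256° = -8.64
Leg 2 (293°, 62.3 km): east 62.3 sin 293° = -57.35, north 62.3 cos 293° = 24.34
Leg 3 (209°, 71.3 km): east 71.3 sin 209° = -34.57, north 71.3 cos 209° = -62.36
Net east component: -126.55 km.

126.6 km west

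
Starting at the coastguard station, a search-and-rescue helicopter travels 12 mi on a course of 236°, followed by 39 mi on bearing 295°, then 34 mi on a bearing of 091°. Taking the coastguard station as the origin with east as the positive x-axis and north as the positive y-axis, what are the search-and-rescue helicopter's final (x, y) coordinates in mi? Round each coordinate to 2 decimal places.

(-11.30, 9.18)

Leg 1 (236°, 12 mi): east 12 sin 236° = -9.95, north 12 cos 236° = -6.71
Leg 2 (295°, 39 mi): east 39 sin 295° = -35.35, north 39 cos 295° = 16.48
Leg 3 (091°, 34 mi): east 34 sin 91° = 33.99, north 34 cos 91° = -0.59
Summing: -11.30 mi east, 9.18 mi north → (-11.30, 9.18).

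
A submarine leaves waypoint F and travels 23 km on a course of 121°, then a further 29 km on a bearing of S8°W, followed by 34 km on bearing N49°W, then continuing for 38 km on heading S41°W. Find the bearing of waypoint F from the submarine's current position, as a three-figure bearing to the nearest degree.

037°

Leg 1 (121°, 23 km): east 23 sin 121° = 19.71, north 23 cos 121° = -11.85
Leg 2 (S8°W, 29 km): east 29 sin 188° = -4.04, north 29 cos 188° = -28.72
Leg 3 (N49°W, 34 km): east 34 sin 311° = -25.66, north 34 cos 311° = 22.31
Leg 4 (S41°W, 38 km): east 38 sin 221° = -24.93, north 38 cos 221° = -28.68
Net displacement: -34.91 east, -46.94 north. Direction back to start is (34.91, 46.94): bearing = atan2(34.91, 46.94) mod 360° = 36.64° ≈ 037°.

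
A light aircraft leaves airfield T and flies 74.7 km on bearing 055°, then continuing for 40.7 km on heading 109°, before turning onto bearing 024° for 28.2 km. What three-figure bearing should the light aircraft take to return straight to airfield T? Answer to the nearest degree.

244°

Leg 1 (055°, 74.7 km): east 74.7 sin 55° = 61.19, north 74.7 cos 55° = 42.85
Leg 2 (109°, 40.7 km): east 40.7 sin 109° = 38.48, north 40.7 cos 109° = -13.25
Leg 3 (024°, 28.2 km): east 28.2 sin 24° = 11.47, north 28.2 cos 24° = 25.76
Net displacement: 111.14 east, 55.36 north. Direction back to start is (-111.14, -55.36): bearing = atan2(-111.14, -55.36) mod 360° = 243.52° ≈ 244°.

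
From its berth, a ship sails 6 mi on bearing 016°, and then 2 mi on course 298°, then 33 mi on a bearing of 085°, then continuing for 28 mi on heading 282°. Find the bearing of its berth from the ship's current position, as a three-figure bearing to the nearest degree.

199°

Leg 1 (016°, 6 mi): east 6 sin 16° = 1.65, north 6 cos 16° = 5.77
Leg 2 (298°, 2 mi): east 2 sin 298° = -1.77, north 2 cos 298° = 0.94
Leg 3 (085°, 33 mi): east 33 sin 85° = 32.87, north 33 cos 85° = 2.88
Leg 4 (282°, 28 mi): east 28 sin 282° = -27.39, north 28 cos 282° = 5.82
Net displacement: 5.37 east, 15.40 north. Direction back to start is (-5.37, -15.40): bearing = atan2(-5.37, -15.40) mod 360° = 199.23° ≈ 199°.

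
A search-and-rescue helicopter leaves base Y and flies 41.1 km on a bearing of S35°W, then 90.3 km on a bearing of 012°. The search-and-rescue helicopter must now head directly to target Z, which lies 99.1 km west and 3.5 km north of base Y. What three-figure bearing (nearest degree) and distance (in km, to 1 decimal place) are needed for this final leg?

242°, 107.3 km

Leg 1 (S35°W, 41.1 km): east 41.1 sin 215° = -23.57, north 41.1 cos 215° = -33.67
Leg 2 (012°, 90.3 km): east 90.3 sin 12° = 18.77, north 90.3 cos 12° = 88.33
Current position: (-4.80, 54.66). Target: (-99.1, 3.5). Remaining: Δeast = -94.30, Δnorth = -51.16.
Bearing = atan2(-94.30, -51.16) mod 360° = 241.52°; distance = √((-94.30)² + (-51.16)²) = 107.284 km.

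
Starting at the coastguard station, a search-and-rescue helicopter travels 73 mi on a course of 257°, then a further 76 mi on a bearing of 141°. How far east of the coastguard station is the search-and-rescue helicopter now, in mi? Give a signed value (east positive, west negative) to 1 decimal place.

Leg 1 (257°, 73 mi): east 73 sin 257° = -71.13, north 73 cos 257° = -16.42
Leg 2 (141°, 76 mi): east 76 sin 141° = 47.83, north 76 cos 141° = -59.06
Net east component: -23.30 mi.

-23.3 mi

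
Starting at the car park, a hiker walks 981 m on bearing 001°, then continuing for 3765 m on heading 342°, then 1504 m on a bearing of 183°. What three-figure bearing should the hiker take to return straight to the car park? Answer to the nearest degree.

Leg 1 (001°, 981 m): east 981 sin 1° = 17.12, north 981 cos 1° = 980.85
Leg 2 (342°, 3765 m): east 3765 sin 342° = -1163.45, north 3765 cos 342° = 3580.73
Leg 3 (183°, 1504 m): east 1504 sin 183° = -78.71, north 1504 cos 183° = -1501.94
Net displacement: -1225.04 east, 3059.64 north. Direction back to start is (1225.04, -3059.64): bearing = atan2(1225.04, -3059.64) mod 360° = 158.18° ≈ 158°.

158°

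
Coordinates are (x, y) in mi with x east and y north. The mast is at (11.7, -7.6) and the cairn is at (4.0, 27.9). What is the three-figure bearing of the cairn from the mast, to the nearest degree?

348°

Δeast = 4.0 − 11.7 = -7.70; Δnorth = 27.9 − -7.6 = 35.50.
Bearing = atan2(Δeast, Δnorth) mod 360° = 347.76° ≈ 348°.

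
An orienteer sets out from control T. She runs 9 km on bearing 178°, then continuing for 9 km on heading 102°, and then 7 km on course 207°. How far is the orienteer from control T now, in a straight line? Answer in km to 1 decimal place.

18.1 km

Leg 1 (178°, 9 km): east 9 sin 178° = 0.31, north 9 cos 178° = -8.99
Leg 2 (102°, 9 km): east 9 sin 102° = 8.80, north 9 cos 102° = -1.87
Leg 3 (207°, 7 km): east 7 sin 207° = -3.18, north 7 cos 207° = -6.24
Net: 5.94 east, -17.10 north. Distance = √((5.94)² + (-17.10)²) = 18.105 km.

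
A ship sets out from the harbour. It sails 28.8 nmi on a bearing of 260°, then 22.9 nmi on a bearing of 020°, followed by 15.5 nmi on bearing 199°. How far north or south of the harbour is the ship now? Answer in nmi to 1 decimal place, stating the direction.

1.9 nmi north

Leg 1 (260°, 28.8 nmi): east 28.8 sin 260° = -28.36, north 28.8 cos 260° = -5.00
Leg 2 (020°, 22.9 nmi): east 22.9 sin 20° = 7.83, north 22.9 cos 20° = 21.52
Leg 3 (199°, 15.5 nmi): east 15.5 sin 199° = -5.05, north 15.5 cos 199° = -14.66
Net north component: 1.86 nmi.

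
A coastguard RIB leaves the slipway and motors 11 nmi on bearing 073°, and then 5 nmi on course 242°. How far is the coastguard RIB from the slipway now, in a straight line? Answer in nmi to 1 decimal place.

Leg 1 (073°, 11 nmi): east 11 sin 73° = 10.52, north 11 cos 73° = 3.22
Leg 2 (242°, 5 nmi): east 5 sin 242° = -4.41, north 5 cos 242° = -2.35
Net: 6.10 east, 0.87 north. Distance = √((6.10)² + (0.87)²) = 6.166 nmi.

6.2 nmi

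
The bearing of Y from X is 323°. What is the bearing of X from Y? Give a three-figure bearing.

143°

Back-bearing = 323° − 180° = 143°.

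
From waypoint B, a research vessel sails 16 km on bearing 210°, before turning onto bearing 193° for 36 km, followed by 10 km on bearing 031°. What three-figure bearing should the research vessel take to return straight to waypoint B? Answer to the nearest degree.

015°

Leg 1 (210°, 16 km): east 16 sin 210° = -8.00, north 16 cos 210° = -13.86
Leg 2 (193°, 36 km): east 36 sin 193° = -8.10, north 36 cos 193° = -35.08
Leg 3 (031°, 10 km): east 10 sin 31° = 5.15, north 10 cos 31° = 8.57
Net displacement: -10.95 east, -40.36 north. Direction back to start is (10.95, 40.36): bearing = atan2(10.95, 40.36) mod 360° = 15.18° ≈ 015°.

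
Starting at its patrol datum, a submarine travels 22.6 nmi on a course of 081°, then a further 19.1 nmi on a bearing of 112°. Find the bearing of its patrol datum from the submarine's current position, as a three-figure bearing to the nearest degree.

Leg 1 (081°, 22.6 nmi): east 22.6 sin 81° = 22.32, north 22.6 cos 81° = 3.54
Leg 2 (112°, 19.1 nmi): east 19.1 sin 112° = 17.71, north 19.1 cos 112° = -7.15
Net displacement: 40.03 east, -3.62 north. Direction back to start is (-40.03, 3.62): bearing = atan2(-40.03, 3.62) mod 360° = 275.17° ≈ 275°.

275°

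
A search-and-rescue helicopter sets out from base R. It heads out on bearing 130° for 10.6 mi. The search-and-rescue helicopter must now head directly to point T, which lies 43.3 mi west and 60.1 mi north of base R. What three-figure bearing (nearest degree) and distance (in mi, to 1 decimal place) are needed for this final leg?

Leg 1 (130°, 10.6 mi): east 10.6 sin 130° = 8.12, north 10.6 cos 130° = -6.81
Current position: (8.12, -6.81). Target: (-43.3, 60.1). Remaining: Δeast = -51.42, Δnorth = 66.91.
Bearing = atan2(-51.42, 66.91) mod 360° = 322.46°; distance = √((-51.42)² + (66.91)²) = 84.389 mi.

322°, 84.4 mi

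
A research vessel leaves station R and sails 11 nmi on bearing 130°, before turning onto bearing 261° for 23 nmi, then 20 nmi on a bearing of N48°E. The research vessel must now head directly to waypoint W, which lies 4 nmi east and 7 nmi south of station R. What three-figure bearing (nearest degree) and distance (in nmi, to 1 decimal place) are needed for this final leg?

161°, 10.3 nmi

Leg 1 (130°, 11 nmi): east 11 sin 130° = 8.43, north 11 cos 130° = -7.07
Leg 2 (261°, 23 nmi): east 23 sin 261° = -22.72, north 23 cos 261° = -3.60
Leg 3 (N48°E, 20 nmi): east 20 sin 48° = 14.86, north 20 cos 48° = 13.38
Current position: (0.57, 2.71). Target: (4, -7). Remaining: Δeast = 3.43, Δnorth = -9.71.
Bearing = atan2(3.43, -9.71) mod 360° = 160.57°; distance = √((3.43)² + (-9.71)²) = 10.301 nmi.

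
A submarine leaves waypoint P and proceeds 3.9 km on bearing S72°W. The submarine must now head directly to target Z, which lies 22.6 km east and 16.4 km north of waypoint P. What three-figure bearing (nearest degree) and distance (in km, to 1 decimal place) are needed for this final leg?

Leg 1 (S72°W, 3.9 km): east 3.9 sin 252° = -3.71, north 3.9 cos 252° = -1.21
Current position: (-3.71, -1.21). Target: (22.6, 16.4). Remaining: Δeast = 26.31, Δnorth = 17.61.
Bearing = atan2(26.31, 17.61) mod 360° = 56.21°; distance = √((26.31)² + (17.61)²) = 31.656 km.

056°, 31.7 km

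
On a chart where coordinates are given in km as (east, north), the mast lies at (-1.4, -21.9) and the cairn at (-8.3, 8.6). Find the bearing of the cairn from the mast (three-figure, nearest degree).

Δeast = -8.3 − -1.4 = -6.90; Δnorth = 8.6 − -21.9 = 30.50.
Bearing = atan2(Δeast, Δnorth) mod 360° = 347.25° ≈ 347°.

347°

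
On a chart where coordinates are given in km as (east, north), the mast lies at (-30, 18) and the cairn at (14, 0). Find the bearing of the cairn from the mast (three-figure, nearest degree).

Δeast = 14 − -30 = 44.00; Δnorth = 0 − 18 = -18.00.
Bearing = atan2(Δeast, Δnorth) mod 360° = 112.25° ≈ 112°.

112°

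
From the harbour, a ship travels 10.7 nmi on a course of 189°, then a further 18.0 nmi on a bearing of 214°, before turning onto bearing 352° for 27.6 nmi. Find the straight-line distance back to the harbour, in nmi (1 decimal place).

Leg 1 (189°, 10.7 nmi): east 10.7 sin 189° = -1.67, north 10.7 cos 189° = -10.57
Leg 2 (214°, 18.0 nmi): east 18.0 sin 214° = -10.07, north 18.0 cos 214° = -14.92
Leg 3 (352°, 27.6 nmi): east 27.6 sin 352° = -3.84, north 27.6 cos 352° = 27.33
Net: -15.58 east, 1.84 north. Distance = √((-15.58)² + (1.84)²) = 15.689 nmi.

15.7 nmi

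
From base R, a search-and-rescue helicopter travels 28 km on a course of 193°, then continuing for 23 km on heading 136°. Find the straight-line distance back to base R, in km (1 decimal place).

Leg 1 (193°, 28 km): east 28 sin 193° = -6.30, north 28 cos 193° = -27.28
Leg 2 (136°, 23 km): east 23 sin 136° = 15.98, north 23 cos 136° = -16.54
Net: 9.68 east, -43.83 north. Distance = √((9.68)² + (-43.83)²) = 44.883 km.

44.9 km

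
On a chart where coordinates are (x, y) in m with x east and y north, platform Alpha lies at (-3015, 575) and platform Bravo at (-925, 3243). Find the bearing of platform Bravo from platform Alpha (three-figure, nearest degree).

Δeast = -925 − -3015 = 2090.00; Δnorth = 3243 − 575 = 2668.00.
Bearing = atan2(Δeast, Δnorth) mod 360° = 38.07° ≈ 038°.

038°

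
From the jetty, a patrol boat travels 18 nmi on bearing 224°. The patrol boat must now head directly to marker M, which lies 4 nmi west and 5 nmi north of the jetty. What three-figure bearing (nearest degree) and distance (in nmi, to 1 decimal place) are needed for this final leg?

Leg 1 (224°, 18 nmi): east 18 sin 224° = -12.50, north 18 cos 224° = -12.95
Current position: (-12.50, -12.95). Target: (-4, 5). Remaining: Δeast = 8.50, Δnorth = 17.95.
Bearing = atan2(8.50, 17.95) mod 360° = 25.35°; distance = √((8.50)² + (17.95)²) = 19.861 nmi.

025°, 19.9 nmi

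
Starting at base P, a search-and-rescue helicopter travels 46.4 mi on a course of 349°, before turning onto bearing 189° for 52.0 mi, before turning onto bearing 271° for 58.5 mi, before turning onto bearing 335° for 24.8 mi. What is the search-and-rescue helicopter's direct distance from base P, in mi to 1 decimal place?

Leg 1 (349°, 46.4 mi): east 46.4 sin 349° = -8.85, north 46.4 cos 349° = 45.55
Leg 2 (189°, 52.0 mi): east 52.0 sin 189° = -8.13, north 52.0 cos 189° = -51.36
Leg 3 (271°, 58.5 mi): east 58.5 sin 271° = -58.49, north 58.5 cos 271° = 1.02
Leg 4 (335°, 24.8 mi): east 24.8 sin 335° = -10.48, north 24.8 cos 335° = 22.48
Net: -85.96 east, 17.69 north. Distance = √((-85.96)² + (17.69)²) = 87.761 mi.

87.8 mi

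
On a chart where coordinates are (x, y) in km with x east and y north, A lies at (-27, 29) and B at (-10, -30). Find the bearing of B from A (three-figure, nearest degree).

164°

Δeast = -10 − -27 = 17.00; Δnorth = -30 − 29 = -59.00.
Bearing = atan2(Δeast, Δnorth) mod 360° = 163.93° ≈ 164°.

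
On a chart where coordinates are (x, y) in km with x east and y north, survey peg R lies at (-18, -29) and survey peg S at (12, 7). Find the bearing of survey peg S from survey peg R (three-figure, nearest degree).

040°

Δeast = 12 − -18 = 30.00; Δnorth = 7 − -29 = 36.00.
Bearing = atan2(Δeast, Δnorth) mod 360° = 39.81° ≈ 040°.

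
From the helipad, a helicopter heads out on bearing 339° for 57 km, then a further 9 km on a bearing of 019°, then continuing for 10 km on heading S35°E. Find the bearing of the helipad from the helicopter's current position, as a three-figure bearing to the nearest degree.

168°

Leg 1 (339°, 57 km): east 57 sin 339° = -20.43, north 57 cos 339° = 53.21
Leg 2 (019°, 9 km): east 9 sin 19° = 2.93, north 9 cos 19° = 8.51
Leg 3 (S35°E, 10 km): east 10 sin 145° = 5.74, north 10 cos 145° = -8.19
Net displacement: -11.76 east, 53.53 north. Direction back to start is (11.76, -53.53): bearing = atan2(11.76, -53.53) mod 360° = 167.61° ≈ 168°.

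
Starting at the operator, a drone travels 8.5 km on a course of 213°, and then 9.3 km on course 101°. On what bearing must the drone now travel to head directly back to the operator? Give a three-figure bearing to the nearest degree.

Leg 1 (213°, 8.5 km): east 8.5 sin 213° = -4.63, north 8.5 cos 213° = -7.13
Leg 2 (101°, 9.3 km): east 9.3 sin 101° = 9.13, north 9.3 cos 101° = -1.77
Net displacement: 4.50 east, -8.90 north. Direction back to start is (-4.50, 8.90): bearing = atan2(-4.50, 8.90) mod 360° = 333.19° ≈ 333°.

333°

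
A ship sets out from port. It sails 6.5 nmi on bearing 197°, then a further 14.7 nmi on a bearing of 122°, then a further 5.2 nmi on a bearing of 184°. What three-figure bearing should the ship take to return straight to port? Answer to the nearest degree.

332°

Leg 1 (197°, 6.5 nmi): east 6.5 sin 197° = -1.90, north 6.5 cos 197° = -6.22
Leg 2 (122°, 14.7 nmi): east 14.7 sin 122° = 12.47, north 14.7 cos 122° = -7.79
Leg 3 (184°, 5.2 nmi): east 5.2 sin 184° = -0.36, north 5.2 cos 184° = -5.19
Net displacement: 10.20 east, -19.19 north. Direction back to start is (-10.20, 19.19): bearing = atan2(-10.20, 19.19) mod 360° = 332.00° ≈ 332°.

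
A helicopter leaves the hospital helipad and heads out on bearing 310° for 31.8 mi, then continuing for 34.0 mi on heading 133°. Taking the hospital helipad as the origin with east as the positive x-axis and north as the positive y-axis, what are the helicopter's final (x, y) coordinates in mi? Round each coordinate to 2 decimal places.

(0.51, -2.75)

Leg 1 (310°, 31.8 mi): east 31.8 sin 310° = -24.36, north 31.8 cos 310° = 20.44
Leg 2 (133°, 34.0 mi): east 34.0 sin 133° = 24.87, north 34.0 cos 133° = -23.19
Summing: 0.51 mi east, -2.75 mi north → (0.51, -2.75).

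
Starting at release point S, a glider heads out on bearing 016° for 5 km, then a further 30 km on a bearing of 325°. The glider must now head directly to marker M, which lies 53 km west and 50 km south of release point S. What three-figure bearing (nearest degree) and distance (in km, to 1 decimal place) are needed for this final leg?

Leg 1 (016°, 5 km): east 5 sin 16° = 1.38, north 5 cos 16° = 4.81
Leg 2 (325°, 30 km): east 30 sin 325° = -17.21, north 30 cos 325° = 24.57
Current position: (-15.83, 29.38). Target: (-53, -50). Remaining: Δeast = -37.17, Δnorth = -79.38.
Bearing = atan2(-37.17, -79.38) mod 360° = 205.09°; distance = √((-37.17)² + (-79.38)²) = 87.653 km.

205°, 87.7 km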